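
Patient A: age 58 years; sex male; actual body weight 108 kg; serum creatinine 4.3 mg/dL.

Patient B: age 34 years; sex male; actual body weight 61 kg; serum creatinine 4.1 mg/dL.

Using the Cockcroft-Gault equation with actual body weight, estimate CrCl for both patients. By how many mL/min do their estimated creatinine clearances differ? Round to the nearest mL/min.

7 mL/min

Patient A: CrCl = (140 − 58) × 108 / (72 × 4.3) = 8856.0 / 309.60 ≈ 28.6 mL/min
Patient B: CrCl = (140 − 34) × 61 / (72 × 4.1) = 6466.0 / 295.20 ≈ 21.9 mL/min
|28.6 − 21.9| = 6.7 mL/min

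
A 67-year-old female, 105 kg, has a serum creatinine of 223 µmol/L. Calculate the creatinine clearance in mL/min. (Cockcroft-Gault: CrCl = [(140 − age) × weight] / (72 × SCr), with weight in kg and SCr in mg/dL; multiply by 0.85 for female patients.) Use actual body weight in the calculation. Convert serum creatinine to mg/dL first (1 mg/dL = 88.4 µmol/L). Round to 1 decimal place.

SCr = 223 / 88.4 = 2.523 mg/dL
CrCl = (140 − 67) × 105 / (72 × 2.523) × 0.85 = 7665.0 / 181.66 × 0.85 ≈ 35.9 mL/min

35.9 mL/min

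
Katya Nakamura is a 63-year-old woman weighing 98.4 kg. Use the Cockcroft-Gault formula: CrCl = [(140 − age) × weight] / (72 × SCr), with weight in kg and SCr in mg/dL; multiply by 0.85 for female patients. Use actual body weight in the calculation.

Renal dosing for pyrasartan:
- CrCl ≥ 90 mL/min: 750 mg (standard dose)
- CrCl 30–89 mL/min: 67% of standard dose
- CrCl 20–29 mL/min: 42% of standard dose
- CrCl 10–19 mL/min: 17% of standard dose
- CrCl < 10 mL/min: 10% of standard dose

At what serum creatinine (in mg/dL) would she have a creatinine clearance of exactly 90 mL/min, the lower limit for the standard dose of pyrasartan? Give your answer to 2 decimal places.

0.99 mg/dL

Standard dose requires CrCl ≥ 90 mL/min.
Set (140 − 63) × 98.4 × 0.85 / (72 × SCr) = 90
SCr = (140 − 63) × 98.4 × 0.85 / (72 × 90) = 0.994 mg/dL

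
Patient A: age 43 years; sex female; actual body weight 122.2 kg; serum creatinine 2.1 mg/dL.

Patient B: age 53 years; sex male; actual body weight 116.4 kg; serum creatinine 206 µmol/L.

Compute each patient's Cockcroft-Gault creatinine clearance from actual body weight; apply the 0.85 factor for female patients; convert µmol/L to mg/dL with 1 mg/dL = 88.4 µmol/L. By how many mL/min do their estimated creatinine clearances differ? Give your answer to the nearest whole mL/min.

6 mL/min

Patient A: CrCl = (140 − 43) × 122.2 / (72 × 2.1) × 0.85 = 11853.4 / 151.20 × 0.85 ≈ 66.6 mL/min
Patient B: SCr = 206 / 88.4 = 2.33 mg/dL
Patient B: CrCl = (140 − 53) × 116.4 / (72 × 2.33) = 10126.8 / 167.76 ≈ 60.4 mL/min
|66.6 − 60.4| = 6.2 mL/min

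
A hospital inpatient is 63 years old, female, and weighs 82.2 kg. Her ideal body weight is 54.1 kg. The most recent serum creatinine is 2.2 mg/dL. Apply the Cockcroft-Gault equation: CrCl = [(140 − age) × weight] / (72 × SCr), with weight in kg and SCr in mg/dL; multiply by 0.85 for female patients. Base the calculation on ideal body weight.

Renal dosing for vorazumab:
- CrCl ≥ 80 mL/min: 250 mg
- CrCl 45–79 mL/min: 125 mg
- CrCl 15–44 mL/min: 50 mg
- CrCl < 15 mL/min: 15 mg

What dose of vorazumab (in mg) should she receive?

CrCl = (140 − 63) × 54.1 / (72 × 2.2) × 0.85 = 4165.7 / 158.40 × 0.85 ≈ 22.4 mL/min
CrCl ≈ 22 mL/min → bracket 15–44 mL/min.
Dose for this bracket: 50 mg.

50 mg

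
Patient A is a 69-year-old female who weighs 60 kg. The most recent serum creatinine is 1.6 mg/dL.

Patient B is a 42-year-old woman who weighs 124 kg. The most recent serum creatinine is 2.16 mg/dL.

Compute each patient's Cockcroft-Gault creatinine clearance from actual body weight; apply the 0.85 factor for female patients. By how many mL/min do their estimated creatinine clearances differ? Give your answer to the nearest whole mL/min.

35 mL/min

Patient A: CrCl = (140 − 69) × 60 / (72 × 1.6) × 0.85 = 4260.0 / 115.20 × 0.85 ≈ 31.4 mL/min
Patient B: CrCl = (140 − 42) × 124 / (72 × 2.16) × 0.85 = 12152.0 / 155.52 × 0.85 ≈ 66.4 mL/min
|31.4 − 66.4| = 35.0 mL/min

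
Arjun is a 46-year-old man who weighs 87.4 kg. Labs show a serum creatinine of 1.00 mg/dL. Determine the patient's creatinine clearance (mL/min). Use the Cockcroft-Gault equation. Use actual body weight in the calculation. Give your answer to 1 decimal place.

114.1 mL/min

CrCl = (140 − 46) × 87.4 / (72 × 1) = 8215.6 / 72.00 ≈ 114.1 mL/min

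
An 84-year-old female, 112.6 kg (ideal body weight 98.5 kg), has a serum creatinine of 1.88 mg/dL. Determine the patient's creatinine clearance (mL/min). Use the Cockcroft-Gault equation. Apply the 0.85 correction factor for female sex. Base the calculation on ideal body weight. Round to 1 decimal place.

34.6 mL/min

CrCl = (140 − 84) × 98.5 / (72 × 1.88) × 0.85 = 5516.0 / 135.36 × 0.85 ≈ 34.6 mL/min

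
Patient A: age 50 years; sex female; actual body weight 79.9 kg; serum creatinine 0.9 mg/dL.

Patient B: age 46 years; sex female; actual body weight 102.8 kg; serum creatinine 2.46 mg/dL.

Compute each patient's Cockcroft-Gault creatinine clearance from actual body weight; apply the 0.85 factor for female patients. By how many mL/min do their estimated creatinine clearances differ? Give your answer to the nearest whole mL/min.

48 mL/min

Patient A: CrCl = (140 − 50) × 79.9 / (72 × 0.9) × 0.85 = 7191.0 / 64.80 × 0.85 ≈ 94.3 mL/min
Patient B: CrCl = (140 − 46) × 102.8 / (72 × 2.46) × 0.85 = 9663.2 / 177.12 × 0.85 ≈ 46.4 mL/min
|94.3 − 46.4| = 47.9 mL/min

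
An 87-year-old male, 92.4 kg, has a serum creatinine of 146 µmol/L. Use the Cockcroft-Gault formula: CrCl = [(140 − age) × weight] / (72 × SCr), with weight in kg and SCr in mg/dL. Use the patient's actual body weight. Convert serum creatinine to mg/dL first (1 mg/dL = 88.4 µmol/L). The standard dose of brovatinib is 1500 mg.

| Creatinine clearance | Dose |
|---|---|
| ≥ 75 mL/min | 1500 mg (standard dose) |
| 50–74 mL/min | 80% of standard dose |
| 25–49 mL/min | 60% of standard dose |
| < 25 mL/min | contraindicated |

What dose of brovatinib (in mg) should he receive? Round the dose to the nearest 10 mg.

SCr = 146 / 88.4 = 1.652 mg/dL
CrCl = (140 − 87) × 92.4 / (72 × 1.652) = 4897.2 / 118.94 ≈ 41.2 mL/min
CrCl ≈ 41 mL/min → bracket 25–49 mL/min.
60% of 1500 mg = 900 mg

900 mg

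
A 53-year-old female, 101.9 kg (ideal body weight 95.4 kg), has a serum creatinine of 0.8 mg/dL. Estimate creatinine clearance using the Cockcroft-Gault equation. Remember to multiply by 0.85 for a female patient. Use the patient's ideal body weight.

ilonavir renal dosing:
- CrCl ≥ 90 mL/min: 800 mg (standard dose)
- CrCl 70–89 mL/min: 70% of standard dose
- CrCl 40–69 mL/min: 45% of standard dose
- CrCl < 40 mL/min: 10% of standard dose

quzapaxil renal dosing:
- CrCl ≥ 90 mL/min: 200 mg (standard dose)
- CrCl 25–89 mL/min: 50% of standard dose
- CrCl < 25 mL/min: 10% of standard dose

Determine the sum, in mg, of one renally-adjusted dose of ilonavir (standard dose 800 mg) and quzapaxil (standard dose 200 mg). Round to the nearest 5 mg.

CrCl = (140 − 53) × 95.4 / (72 × 0.8) × 0.85 = 8299.8 / 57.60 × 0.85 ≈ 122.5 mL/min
CrCl ≈ 122 mL/min.
ilonavir: ≥ 90 mL/min → 100% of 800 mg = 800 mg.
quzapaxil: ≥ 90 mL/min → 100% of 200 mg = 200 mg.
Total = 800 + 200 = 1000 mg.

1000 mg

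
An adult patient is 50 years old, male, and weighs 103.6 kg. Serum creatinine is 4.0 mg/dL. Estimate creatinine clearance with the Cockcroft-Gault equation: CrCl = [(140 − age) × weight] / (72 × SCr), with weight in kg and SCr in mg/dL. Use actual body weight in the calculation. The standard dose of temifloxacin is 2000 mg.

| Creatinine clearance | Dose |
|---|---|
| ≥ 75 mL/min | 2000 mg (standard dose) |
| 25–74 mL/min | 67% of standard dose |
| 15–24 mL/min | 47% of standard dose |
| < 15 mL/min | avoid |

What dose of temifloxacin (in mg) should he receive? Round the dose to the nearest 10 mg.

1340 mg

CrCl = (140 − 50) × 103.6 / (72 × 4) = 9324.0 / 288.00 ≈ 32.4 mL/min
CrCl ≈ 32 mL/min → bracket 25–74 mL/min.
67% of 2000 mg = 1340 mg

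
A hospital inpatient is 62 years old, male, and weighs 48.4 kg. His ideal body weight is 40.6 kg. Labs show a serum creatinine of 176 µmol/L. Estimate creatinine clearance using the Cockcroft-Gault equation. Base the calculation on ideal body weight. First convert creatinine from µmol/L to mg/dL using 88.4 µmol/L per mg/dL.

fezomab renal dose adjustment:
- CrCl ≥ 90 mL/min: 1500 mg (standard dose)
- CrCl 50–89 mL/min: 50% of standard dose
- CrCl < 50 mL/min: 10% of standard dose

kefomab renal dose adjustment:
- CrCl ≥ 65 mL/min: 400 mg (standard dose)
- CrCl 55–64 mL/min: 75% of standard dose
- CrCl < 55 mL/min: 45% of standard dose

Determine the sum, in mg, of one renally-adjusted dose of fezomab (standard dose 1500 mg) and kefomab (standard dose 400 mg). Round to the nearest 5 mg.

SCr = 176 / 88.4 = 1.991 mg/dL
CrCl = (140 − 62) × 40.6 / (72 × 1.991) = 3166.8 / 143.35 ≈ 22.1 mL/min
CrCl ≈ 22 mL/min.
fezomab: < 50 mL/min → 10% of 1500 mg = 150 mg.
kefomab: < 55 mL/min → 45% of 400 mg = 180 mg.
Total = 150 + 180 = 330 mg.

330 mg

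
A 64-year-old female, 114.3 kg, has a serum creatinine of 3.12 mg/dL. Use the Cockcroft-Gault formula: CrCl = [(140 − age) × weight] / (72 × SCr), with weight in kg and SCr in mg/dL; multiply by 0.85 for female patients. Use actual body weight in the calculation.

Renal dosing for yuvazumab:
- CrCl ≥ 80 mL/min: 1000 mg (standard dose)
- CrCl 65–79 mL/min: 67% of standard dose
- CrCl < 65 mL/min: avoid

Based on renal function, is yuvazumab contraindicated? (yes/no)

yes

CrCl = (140 − 64) × 114.3 / (72 × 3.12) × 0.85 = 8686.8 / 224.64 × 0.85 ≈ 32.9 mL/min
CrCl ≈ 33 mL/min, which is < 65 mL/min.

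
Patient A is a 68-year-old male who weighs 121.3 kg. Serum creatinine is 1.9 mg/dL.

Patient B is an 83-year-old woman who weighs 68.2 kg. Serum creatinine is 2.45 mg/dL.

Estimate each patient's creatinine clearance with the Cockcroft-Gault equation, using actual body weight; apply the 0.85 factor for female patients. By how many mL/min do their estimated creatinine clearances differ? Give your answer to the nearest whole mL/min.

Patient A: CrCl = (140 − 68) × 121.3 / (72 × 1.9) = 8733.6 / 136.80 ≈ 63.8 mL/min
Patient B: CrCl = (140 − 83) × 68.2 / (72 × 2.45) × 0.85 = 3887.4 / 176.40 × 0.85 ≈ 18.7 mL/min
|63.8 − 18.7| = 45.1 mL/min

45 mL/min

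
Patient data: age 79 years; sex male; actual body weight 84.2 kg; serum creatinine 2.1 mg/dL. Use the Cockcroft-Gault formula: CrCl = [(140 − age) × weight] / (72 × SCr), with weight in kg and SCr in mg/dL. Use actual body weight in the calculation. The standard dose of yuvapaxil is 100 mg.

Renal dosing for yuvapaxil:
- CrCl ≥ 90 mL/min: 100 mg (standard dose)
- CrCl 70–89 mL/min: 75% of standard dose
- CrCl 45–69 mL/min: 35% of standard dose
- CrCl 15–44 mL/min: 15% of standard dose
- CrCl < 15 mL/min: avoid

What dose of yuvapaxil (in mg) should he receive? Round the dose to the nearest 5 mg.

CrCl = (140 − 79) × 84.2 / (72 × 2.1) = 5136.2 / 151.20 ≈ 34.0 mL/min
CrCl ≈ 34 mL/min → bracket 15–44 mL/min.
15% of 100 mg = 15 mg

15 mg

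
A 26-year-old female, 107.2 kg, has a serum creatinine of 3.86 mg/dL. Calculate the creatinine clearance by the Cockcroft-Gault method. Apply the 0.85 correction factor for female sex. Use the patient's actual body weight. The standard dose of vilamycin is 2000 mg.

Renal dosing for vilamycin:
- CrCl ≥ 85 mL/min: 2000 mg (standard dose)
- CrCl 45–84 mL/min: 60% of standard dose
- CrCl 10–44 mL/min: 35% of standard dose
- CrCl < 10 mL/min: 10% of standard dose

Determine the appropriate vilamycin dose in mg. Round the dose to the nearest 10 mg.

CrCl = (140 − 26) × 107.2 / (72 × 3.86) × 0.85 = 12220.8 / 277.92 × 0.85 ≈ 37.4 mL/min
CrCl ≈ 37 mL/min → bracket 10–44 mL/min.
35% of 2000 mg = 700 mg

700 mg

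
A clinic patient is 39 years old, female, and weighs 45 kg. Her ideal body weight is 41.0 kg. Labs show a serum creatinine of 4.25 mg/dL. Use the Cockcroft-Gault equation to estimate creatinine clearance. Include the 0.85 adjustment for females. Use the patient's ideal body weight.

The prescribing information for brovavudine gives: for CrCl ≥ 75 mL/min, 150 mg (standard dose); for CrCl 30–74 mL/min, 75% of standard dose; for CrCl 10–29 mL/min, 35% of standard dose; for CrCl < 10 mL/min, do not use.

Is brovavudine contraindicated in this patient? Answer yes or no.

CrCl = (140 − 39) × 41 / (72 × 4.25) × 0.85 = 4141.0 / 306.00 × 0.85 ≈ 11.5 mL/min
CrCl ≈ 12 mL/min, which is ≥ 10 mL/min.

no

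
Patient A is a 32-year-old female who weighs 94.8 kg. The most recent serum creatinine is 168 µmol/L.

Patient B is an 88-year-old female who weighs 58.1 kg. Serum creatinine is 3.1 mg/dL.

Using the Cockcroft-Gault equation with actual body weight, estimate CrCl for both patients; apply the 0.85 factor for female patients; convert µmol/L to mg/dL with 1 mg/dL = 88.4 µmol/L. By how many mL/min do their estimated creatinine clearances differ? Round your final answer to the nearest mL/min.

52 mL/min

Patient A: SCr = 168 / 88.4 = 1.9 mg/dL
Patient A: CrCl = (140 − 32) × 94.8 / (72 × 1.9) × 0.85 = 10238.4 / 136.80 × 0.85 ≈ 63.6 mL/min
Patient B: CrCl = (140 − 88) × 58.1 / (72 × 3.1) × 0.85 = 3021.2 / 223.20 × 0.85 ≈ 11.5 mL/min
|63.6 − 11.5| = 52.1 mL/min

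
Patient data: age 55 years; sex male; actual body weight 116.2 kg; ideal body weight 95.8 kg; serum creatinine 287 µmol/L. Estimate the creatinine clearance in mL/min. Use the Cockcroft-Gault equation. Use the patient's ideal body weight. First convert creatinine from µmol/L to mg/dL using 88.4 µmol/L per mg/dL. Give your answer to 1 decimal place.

SCr = 287 / 88.4 = 3.247 mg/dL
CrCl = (140 − 55) × 95.8 / (72 × 3.247) = 8143.0 / 233.78 ≈ 34.8 mL/min

34.8 mL/min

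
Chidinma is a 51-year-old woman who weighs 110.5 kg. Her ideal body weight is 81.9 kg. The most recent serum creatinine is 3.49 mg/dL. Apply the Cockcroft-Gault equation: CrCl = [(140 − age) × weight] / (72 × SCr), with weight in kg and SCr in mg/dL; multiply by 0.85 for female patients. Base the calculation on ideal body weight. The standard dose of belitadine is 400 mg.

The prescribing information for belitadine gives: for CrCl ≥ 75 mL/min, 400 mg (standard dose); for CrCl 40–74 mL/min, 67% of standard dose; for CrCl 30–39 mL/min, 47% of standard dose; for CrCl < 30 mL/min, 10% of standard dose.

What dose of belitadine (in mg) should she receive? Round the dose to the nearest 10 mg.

40 mg

CrCl = (140 − 51) × 81.9 / (72 × 3.49) × 0.85 = 7289.1 / 251.28 × 0.85 ≈ 24.7 mL/min
CrCl ≈ 25 mL/min → bracket < 30 mL/min.
10% of 400 mg = 40 mg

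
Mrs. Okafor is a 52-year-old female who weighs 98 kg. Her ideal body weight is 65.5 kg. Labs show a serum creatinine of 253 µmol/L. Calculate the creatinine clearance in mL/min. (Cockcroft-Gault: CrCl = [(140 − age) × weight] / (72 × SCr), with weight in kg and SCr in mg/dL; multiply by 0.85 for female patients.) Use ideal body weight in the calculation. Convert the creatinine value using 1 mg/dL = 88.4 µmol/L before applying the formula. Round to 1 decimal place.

SCr = 253 / 88.4 = 2.862 mg/dL
CrCl = (140 − 52) × 65.5 / (72 × 2.862) × 0.85 = 5764.0 / 206.06 × 0.85 ≈ 23.8 mL/min

23.8 mL/min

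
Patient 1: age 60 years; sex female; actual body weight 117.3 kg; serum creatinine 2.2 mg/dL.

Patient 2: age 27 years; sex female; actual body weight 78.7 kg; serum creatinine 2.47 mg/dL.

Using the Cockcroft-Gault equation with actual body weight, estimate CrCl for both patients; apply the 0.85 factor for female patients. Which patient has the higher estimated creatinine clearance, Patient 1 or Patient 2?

Patient 1

Patient 1: CrCl = (140 − 60) × 117.3 / (72 × 2.2) × 0.85 = 9384.0 / 158.40 × 0.85 ≈ 50.4 mL/min
Patient 2: CrCl = (140 − 27) × 78.7 / (72 × 2.47) × 0.85 = 8893.1 / 177.84 × 0.85 ≈ 42.5 mL/min
50.4 vs 42.5 mL/min → Patient 1 is higher.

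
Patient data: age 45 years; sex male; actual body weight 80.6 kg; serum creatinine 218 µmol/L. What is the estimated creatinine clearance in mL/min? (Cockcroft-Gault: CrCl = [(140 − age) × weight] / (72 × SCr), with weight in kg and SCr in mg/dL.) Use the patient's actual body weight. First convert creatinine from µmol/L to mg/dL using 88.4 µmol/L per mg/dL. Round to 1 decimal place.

SCr = 218 / 88.4 = 2.466 mg/dL
CrCl = (140 − 45) × 80.6 / (72 × 2.466) = 7657.0 / 177.55 ≈ 43.1 mL/min

43.1 mL/min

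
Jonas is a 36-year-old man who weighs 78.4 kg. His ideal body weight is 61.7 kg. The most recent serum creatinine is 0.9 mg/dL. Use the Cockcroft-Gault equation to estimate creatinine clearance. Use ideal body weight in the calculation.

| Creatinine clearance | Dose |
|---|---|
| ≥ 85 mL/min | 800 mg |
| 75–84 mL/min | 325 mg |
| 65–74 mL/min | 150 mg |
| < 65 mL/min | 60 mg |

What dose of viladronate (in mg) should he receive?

800 mg

CrCl = (140 − 36) × 61.7 / (72 × 0.9) = 6416.8 / 64.80 ≈ 99.0 mL/min
CrCl ≈ 99 mL/min → bracket ≥ 85 mL/min.
Dose for this bracket: 800 mg.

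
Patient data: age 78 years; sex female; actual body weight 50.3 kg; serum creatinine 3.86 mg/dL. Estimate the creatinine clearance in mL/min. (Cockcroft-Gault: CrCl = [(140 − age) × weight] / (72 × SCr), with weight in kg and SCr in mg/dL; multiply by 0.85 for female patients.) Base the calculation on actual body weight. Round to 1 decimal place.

9.5 mL/min

CrCl = (140 − 78) × 50.3 / (72 × 3.86) × 0.85 = 3118.6 / 277.92 × 0.85 ≈ 9.5 mL/min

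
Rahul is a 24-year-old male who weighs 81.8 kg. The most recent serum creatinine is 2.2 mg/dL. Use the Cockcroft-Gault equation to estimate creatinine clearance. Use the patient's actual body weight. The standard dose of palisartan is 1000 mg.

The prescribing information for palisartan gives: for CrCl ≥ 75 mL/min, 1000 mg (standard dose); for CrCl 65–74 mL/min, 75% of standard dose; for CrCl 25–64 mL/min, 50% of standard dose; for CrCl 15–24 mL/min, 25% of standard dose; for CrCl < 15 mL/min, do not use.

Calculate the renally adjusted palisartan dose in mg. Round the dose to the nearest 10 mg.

500 mg

CrCl = (140 − 24) × 81.8 / (72 × 2.2) = 9488.8 / 158.40 ≈ 59.9 mL/min
CrCl ≈ 60 mL/min → bracket 25–64 mL/min.
50% of 1000 mg = 500 mg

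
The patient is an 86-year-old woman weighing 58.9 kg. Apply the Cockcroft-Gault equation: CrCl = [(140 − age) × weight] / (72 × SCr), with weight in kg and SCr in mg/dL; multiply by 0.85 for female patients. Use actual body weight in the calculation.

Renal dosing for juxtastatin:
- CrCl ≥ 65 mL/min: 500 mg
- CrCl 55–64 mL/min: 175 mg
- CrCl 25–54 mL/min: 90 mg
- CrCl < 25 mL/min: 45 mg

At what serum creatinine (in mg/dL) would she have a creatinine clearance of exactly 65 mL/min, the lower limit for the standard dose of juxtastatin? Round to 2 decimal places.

0.58 mg/dL

Standard dose requires CrCl ≥ 65 mL/min.
Set (140 − 86) × 58.9 × 0.85 / (72 × SCr) = 65
SCr = (140 − 86) × 58.9 × 0.85 / (72 × 65) = 0.578 mg/dL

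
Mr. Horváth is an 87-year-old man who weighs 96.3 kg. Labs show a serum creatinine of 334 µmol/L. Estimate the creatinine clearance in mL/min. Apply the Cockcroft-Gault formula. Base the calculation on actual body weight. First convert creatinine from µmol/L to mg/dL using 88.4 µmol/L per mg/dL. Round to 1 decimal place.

18.8 mL/min

SCr = 334 / 88.4 = 3.778 mg/dL
CrCl = (140 − 87) × 96.3 / (72 × 3.778) = 5103.9 / 272.02 ≈ 18.8 mL/min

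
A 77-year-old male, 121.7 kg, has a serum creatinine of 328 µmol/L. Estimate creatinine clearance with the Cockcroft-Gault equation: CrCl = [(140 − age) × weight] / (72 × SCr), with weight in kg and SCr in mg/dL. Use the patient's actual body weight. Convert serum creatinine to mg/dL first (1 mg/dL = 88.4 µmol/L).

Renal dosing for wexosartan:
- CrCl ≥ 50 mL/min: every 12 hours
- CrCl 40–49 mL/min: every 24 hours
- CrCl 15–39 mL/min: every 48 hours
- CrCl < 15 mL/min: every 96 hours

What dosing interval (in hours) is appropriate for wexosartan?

SCr = 328 / 88.4 = 3.71 mg/dL
CrCl = (140 − 77) × 121.7 / (72 × 3.71) = 7667.1 / 267.12 ≈ 28.7 mL/min
CrCl ≈ 29 mL/min → bracket 15–39 mL/min → every 48 hours.

every 48 hours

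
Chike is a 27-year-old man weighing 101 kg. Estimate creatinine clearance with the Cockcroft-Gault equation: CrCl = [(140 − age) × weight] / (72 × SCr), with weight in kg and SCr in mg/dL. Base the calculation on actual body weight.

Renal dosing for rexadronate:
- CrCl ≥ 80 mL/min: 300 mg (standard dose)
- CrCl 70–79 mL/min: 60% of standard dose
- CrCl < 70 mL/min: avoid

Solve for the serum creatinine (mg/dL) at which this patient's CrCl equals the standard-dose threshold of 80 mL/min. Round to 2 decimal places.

1.98 mg/dL

Standard dose requires CrCl ≥ 80 mL/min.
Set (140 − 27) × 101 / (72 × SCr) = 80
SCr = (140 − 27) × 101 / (72 × 80) = 1.981 mg/dL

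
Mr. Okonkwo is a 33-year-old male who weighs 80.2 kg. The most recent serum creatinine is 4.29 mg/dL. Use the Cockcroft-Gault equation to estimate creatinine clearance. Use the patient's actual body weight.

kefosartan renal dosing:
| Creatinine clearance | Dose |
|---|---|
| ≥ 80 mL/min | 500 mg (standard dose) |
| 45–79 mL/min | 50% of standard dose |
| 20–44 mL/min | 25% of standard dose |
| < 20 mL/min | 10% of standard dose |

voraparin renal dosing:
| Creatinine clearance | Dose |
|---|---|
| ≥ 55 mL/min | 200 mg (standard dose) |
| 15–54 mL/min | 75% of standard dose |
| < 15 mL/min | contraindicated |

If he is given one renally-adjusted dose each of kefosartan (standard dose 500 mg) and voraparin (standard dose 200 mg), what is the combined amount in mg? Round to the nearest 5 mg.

CrCl = (140 − 33) × 80.2 / (72 × 4.29) = 8581.4 / 308.88 ≈ 27.8 mL/min
CrCl ≈ 28 mL/min.
kefosartan: 20–44 mL/min → 25% of 500 mg = 125 mg.
voraparin: 15–54 mL/min → 75% of 200 mg = 150 mg.
Total = 125 + 150 = 275 mg.

275 mg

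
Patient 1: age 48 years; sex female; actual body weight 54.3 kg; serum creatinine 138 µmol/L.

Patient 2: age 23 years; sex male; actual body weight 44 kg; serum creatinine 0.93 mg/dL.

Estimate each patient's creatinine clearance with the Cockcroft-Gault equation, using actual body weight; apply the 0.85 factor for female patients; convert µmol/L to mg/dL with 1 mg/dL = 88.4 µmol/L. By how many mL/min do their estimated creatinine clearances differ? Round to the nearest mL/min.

Patient 1: SCr = 138 / 88.4 = 1.561 mg/dL
Patient 1: CrCl = (140 − 48) × 54.3 / (72 × 1.561) × 0.85 = 4995.6 / 112.39 × 0.85 ≈ 37.8 mL/min
Patient 2: CrCl = (140 − 23) × 44 / (72 × 0.93) = 5148.0 / 66.96 ≈ 76.9 mL/min
|37.8 − 76.9| = 39.1 mL/min

39 mL/min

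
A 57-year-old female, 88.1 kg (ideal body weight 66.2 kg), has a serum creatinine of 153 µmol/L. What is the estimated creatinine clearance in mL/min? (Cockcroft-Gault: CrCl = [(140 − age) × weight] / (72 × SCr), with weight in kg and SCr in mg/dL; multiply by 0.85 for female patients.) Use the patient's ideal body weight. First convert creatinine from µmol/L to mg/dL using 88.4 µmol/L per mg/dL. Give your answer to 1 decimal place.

37.5 mL/min

SCr = 153 / 88.4 = 1.731 mg/dL
CrCl = (140 − 57) × 66.2 / (72 × 1.731) × 0.85 = 5494.6 / 124.63 × 0.85 ≈ 37.5 mL/min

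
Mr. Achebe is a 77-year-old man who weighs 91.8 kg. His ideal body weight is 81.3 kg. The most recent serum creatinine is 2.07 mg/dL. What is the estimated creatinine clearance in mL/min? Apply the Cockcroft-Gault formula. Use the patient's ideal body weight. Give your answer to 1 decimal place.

CrCl = (140 − 77) × 81.3 / (72 × 2.07) = 5121.9 / 149.04 ≈ 34.4 mL/min

34.4 mL/min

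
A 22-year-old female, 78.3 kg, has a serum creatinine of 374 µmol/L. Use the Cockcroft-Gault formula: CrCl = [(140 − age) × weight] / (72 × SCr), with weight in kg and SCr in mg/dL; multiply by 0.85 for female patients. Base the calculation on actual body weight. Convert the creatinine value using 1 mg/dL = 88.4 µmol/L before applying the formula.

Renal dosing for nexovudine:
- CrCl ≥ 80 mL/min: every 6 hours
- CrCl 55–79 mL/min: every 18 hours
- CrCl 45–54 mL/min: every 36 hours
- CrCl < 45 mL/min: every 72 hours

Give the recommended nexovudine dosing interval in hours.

SCr = 374 / 88.4 = 4.231 mg/dL
CrCl = (140 − 22) × 78.3 / (72 × 4.231) × 0.85 = 9239.4 / 304.63 × 0.85 ≈ 25.8 mL/min
CrCl ≈ 26 mL/min → bracket < 45 mL/min → every 72 hours.

every 72 hours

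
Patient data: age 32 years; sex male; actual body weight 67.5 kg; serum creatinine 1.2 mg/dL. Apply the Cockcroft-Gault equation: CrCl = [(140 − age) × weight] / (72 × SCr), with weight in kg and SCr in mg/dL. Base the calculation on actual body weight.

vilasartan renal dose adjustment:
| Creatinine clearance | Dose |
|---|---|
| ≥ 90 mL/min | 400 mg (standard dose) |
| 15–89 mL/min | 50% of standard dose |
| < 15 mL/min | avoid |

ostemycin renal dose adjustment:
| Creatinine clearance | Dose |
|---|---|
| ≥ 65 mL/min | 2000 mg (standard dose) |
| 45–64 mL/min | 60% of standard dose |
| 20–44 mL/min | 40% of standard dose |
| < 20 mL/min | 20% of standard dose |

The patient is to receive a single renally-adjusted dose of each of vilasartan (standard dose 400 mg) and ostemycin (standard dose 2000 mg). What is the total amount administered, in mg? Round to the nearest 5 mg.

2200 mg

CrCl = (140 − 32) × 67.5 / (72 × 1.2) = 7290.0 / 86.40 ≈ 84.4 mL/min
CrCl ≈ 84 mL/min.
vilasartan: 15–89 mL/min → 50% of 400 mg = 200 mg.
ostemycin: ≥ 65 mL/min → 100% of 2000 mg = 2000 mg.
Total = 200 + 2000 = 2200 mg.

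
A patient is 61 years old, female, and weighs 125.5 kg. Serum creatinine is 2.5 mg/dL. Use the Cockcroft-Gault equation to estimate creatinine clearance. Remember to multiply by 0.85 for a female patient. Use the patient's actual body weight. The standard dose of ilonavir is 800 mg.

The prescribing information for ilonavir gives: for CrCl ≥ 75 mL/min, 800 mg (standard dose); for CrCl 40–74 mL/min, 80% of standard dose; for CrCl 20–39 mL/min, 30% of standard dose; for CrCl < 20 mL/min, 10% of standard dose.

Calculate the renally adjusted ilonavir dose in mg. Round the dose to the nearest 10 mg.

640 mg

CrCl = (140 − 61) × 125.5 / (72 × 2.5) × 0.85 = 9914.5 / 180.00 × 0.85 ≈ 46.8 mL/min
CrCl ≈ 47 mL/min → bracket 40–74 mL/min.
80% of 800 mg = 640 mg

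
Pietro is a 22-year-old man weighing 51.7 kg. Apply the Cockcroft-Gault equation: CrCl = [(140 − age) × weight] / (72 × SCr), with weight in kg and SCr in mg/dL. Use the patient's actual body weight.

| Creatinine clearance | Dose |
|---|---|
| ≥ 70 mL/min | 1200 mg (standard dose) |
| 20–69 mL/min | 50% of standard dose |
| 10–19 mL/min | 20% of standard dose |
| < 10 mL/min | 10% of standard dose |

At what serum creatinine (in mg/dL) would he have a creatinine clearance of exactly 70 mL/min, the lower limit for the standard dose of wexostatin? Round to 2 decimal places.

1.21 mg/dL

Standard dose requires CrCl ≥ 70 mL/min.
Set (140 − 22) × 51.7 / (72 × SCr) = 70
SCr = (140 − 22) × 51.7 / (72 × 70) = 1.210 mg/dL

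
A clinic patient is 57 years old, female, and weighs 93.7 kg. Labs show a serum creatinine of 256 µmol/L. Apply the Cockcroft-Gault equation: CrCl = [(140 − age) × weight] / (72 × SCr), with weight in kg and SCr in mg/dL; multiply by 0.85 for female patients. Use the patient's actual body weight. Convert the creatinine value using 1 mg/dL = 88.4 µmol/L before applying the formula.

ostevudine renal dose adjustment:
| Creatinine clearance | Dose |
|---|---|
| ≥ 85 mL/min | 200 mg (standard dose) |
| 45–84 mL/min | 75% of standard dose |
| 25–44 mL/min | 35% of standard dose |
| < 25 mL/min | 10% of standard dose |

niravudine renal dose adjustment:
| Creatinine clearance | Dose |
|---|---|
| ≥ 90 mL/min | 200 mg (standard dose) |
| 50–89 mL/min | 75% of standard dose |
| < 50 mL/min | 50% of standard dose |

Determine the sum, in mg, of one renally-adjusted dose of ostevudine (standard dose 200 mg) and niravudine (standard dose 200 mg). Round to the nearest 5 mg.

SCr = 256 / 88.4 = 2.896 mg/dL
CrCl = (140 − 57) × 93.7 / (72 × 2.896) × 0.85 = 7777.1 / 208.51 × 0.85 ≈ 31.7 mL/min
CrCl ≈ 32 mL/min.
ostevudine: 25–44 mL/min → 35% of 200 mg = 70 mg.
niravudine: < 50 mL/min → 50% of 200 mg = 100 mg.
Total = 70 + 100 = 170 mg.

170 mg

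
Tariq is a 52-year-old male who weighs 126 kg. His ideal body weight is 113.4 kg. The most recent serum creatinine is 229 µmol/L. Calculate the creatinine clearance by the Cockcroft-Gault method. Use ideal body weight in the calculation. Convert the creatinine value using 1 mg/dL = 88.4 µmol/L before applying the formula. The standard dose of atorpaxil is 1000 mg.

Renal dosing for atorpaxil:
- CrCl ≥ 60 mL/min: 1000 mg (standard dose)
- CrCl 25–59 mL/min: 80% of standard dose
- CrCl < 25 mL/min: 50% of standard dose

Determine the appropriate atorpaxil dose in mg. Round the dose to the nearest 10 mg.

800 mg

SCr = 229 / 88.4 = 2.59 mg/dL
CrCl = (140 − 52) × 113.4 / (72 × 2.59) = 9979.2 / 186.48 ≈ 53.5 mL/min
CrCl ≈ 54 mL/min → bracket 25–59 mL/min.
80% of 1000 mg = 800 mg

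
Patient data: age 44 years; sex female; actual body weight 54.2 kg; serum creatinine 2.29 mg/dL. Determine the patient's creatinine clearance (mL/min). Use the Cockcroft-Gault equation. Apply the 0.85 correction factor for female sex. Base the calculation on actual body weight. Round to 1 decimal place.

CrCl = (140 − 44) × 54.2 / (72 × 2.29) × 0.85 = 5203.2 / 164.88 × 0.85 ≈ 26.8 mL/min

26.8 mL/min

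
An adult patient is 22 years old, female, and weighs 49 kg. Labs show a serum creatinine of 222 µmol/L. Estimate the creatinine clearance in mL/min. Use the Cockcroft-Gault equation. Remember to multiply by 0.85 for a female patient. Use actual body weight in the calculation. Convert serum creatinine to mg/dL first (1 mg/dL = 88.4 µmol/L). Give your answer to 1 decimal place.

SCr = 222 / 88.4 = 2.511 mg/dL
CrCl = (140 − 22) × 49 / (72 × 2.511) × 0.85 = 5782.0 / 180.79 × 0.85 ≈ 27.2 mL/min

27.2 mL/min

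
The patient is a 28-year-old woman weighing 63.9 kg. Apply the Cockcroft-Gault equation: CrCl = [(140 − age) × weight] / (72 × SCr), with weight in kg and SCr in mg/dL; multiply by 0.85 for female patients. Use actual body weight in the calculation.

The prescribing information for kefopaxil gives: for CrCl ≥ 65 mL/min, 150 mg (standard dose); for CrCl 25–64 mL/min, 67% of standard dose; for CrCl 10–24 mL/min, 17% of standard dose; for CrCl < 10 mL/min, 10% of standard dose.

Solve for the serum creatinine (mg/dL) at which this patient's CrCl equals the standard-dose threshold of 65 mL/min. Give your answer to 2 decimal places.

Standard dose requires CrCl ≥ 65 mL/min.
Set (140 − 28) × 63.9 × 0.85 / (72 × SCr) = 65
SCr = (140 − 28) × 63.9 × 0.85 / (72 × 65) = 1.300 mg/dL

1.30 mg/dL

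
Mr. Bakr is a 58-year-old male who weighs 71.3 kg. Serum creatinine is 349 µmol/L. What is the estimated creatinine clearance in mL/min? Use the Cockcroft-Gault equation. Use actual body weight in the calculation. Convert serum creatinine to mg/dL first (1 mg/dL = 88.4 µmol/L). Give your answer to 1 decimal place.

20.6 mL/min

SCr = 349 / 88.4 = 3.948 mg/dL
CrCl = (140 − 58) × 71.3 / (72 × 3.948) = 5846.6 / 284.26 ≈ 20.6 mL/min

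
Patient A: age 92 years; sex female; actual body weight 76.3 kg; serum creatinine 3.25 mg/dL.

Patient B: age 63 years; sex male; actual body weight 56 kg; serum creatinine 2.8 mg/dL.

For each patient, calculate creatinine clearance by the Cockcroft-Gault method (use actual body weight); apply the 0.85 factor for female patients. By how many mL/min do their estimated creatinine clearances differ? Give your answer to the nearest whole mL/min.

Patient A: CrCl = (140 − 92) × 76.3 / (72 × 3.25) × 0.85 = 3662.4 / 234.00 × 0.85 ≈ 13.3 mL/min
Patient B: CrCl = (140 − 63) × 56 / (72 × 2.8) = 4312.0 / 201.60 ≈ 21.4 mL/min
|13.3 − 21.4| = 8.1 mL/min

8 mL/min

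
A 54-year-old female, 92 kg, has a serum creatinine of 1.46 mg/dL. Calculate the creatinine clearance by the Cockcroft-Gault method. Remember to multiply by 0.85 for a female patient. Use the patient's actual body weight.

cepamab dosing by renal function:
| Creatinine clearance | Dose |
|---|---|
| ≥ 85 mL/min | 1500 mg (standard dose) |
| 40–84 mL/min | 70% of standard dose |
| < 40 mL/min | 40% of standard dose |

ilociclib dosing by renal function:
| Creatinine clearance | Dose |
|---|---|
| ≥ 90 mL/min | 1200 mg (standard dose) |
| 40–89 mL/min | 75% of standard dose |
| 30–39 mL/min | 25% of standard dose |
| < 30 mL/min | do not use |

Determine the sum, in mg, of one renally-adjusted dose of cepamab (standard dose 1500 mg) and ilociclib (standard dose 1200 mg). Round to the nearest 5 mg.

CrCl = (140 − 54) × 92 / (72 × 1.46) × 0.85 = 7912.0 / 105.12 × 0.85 ≈ 64.0 mL/min
CrCl ≈ 64 mL/min.
cepamab: 40–84 mL/min → 70% of 1500 mg = 1050 mg.
ilociclib: 40–89 mL/min → 75% of 1200 mg = 900 mg.
Total = 1050 + 900 = 1950 mg.

1950 mg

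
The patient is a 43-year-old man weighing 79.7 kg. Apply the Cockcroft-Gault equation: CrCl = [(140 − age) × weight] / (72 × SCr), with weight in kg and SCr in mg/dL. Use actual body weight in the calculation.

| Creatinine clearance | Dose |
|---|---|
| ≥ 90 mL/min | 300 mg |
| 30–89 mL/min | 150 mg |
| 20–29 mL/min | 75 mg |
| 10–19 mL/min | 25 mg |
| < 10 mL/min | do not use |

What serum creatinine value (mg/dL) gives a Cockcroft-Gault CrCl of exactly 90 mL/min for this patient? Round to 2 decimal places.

Standard dose requires CrCl ≥ 90 mL/min.
Set (140 − 43) × 79.7 / (72 × SCr) = 90
SCr = (140 − 43) × 79.7 / (72 × 90) = 1.193 mg/dL

1.19 mg/dL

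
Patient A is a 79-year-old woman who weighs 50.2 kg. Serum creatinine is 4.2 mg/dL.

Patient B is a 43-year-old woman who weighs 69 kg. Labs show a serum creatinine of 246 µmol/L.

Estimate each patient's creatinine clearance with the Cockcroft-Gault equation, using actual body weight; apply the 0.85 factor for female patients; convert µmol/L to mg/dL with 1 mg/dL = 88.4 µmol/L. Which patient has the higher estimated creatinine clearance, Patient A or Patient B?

Patient A: CrCl = (140 − 79) × 50.2 / (72 × 4.2) × 0.85 = 3062.2 / 302.40 × 0.85 ≈ 8.6 mL/min
Patient B: SCr = 246 / 88.4 = 2.783 mg/dL
Patient B: CrCl = (140 − 43) × 69 / (72 × 2.783) × 0.85 = 6693.0 / 200.38 × 0.85 ≈ 28.4 mL/min
8.6 vs 28.4 mL/min → Patient B is higher.

Patient B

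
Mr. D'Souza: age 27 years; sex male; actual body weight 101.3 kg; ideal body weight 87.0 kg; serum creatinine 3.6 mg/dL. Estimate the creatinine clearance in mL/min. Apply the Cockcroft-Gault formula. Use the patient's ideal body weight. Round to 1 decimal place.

CrCl = (140 − 27) × 87 / (72 × 3.6) = 9831.0 / 259.20 ≈ 37.9 mL/min

37.9 mL/min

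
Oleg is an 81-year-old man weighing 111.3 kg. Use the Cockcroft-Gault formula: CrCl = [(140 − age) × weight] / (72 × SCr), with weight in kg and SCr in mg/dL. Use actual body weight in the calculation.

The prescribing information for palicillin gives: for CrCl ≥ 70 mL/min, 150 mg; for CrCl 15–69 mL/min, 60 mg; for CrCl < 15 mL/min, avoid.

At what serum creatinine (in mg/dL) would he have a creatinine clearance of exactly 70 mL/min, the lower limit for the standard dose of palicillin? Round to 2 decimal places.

1.30 mg/dL

Standard dose requires CrCl ≥ 70 mL/min.
Set (140 − 81) × 111.3 / (72 × SCr) = 70
SCr = (140 − 81) × 111.3 / (72 × 70) = 1.303 mg/dL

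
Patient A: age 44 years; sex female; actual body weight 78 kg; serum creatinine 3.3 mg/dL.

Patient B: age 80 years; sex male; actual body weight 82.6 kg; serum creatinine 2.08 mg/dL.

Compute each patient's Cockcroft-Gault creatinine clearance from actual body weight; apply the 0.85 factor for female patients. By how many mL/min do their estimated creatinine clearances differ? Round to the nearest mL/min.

6 mL/min

Patient A: CrCl = (140 − 44) × 78 / (72 × 3.3) × 0.85 = 7488.0 / 237.60 × 0.85 ≈ 26.8 mL/min
Patient B: CrCl = (140 − 80) × 82.6 / (72 × 2.08) = 4956.0 / 149.76 ≈ 33.1 mL/min
|26.8 − 33.1| = 6.3 mL/min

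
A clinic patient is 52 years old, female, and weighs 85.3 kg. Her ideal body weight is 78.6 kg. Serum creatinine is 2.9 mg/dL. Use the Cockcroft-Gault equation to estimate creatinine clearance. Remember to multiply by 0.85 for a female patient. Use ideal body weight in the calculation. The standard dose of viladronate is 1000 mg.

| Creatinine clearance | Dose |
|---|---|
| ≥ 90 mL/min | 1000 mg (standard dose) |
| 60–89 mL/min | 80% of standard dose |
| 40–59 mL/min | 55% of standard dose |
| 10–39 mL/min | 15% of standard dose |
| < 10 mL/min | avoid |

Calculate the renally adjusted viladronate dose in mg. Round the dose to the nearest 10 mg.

CrCl = (140 − 52) × 78.6 / (72 × 2.9) × 0.85 = 6916.8 / 208.80 × 0.85 ≈ 28.2 mL/min
CrCl ≈ 28 mL/min → bracket 10–39 mL/min.
15% of 1000 mg = 150 mg

150 mg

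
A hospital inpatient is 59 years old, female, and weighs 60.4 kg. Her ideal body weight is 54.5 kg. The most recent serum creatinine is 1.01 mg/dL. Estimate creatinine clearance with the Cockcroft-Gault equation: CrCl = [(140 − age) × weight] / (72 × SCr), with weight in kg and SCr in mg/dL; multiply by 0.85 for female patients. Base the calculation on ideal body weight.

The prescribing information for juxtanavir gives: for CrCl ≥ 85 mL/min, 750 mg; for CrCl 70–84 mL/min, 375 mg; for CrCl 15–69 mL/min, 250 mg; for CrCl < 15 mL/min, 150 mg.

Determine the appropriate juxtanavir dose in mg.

CrCl = (140 − 59) × 54.5 / (72 × 1.01) × 0.85 = 4414.5 / 72.72 × 0.85 ≈ 51.6 mL/min
CrCl ≈ 52 mL/min → bracket 15–69 mL/min.
Dose for this bracket: 250 mg.

250 mg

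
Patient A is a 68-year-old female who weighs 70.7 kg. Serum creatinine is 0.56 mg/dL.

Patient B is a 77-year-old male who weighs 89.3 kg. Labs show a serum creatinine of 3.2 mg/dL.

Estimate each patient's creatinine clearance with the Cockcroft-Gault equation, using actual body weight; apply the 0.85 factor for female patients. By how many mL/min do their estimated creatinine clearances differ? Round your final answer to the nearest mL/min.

Patient A: CrCl = (140 − 68) × 70.7 / (72 × 0.56) × 0.85 = 5090.4 / 40.32 × 0.85 ≈ 107.3 mL/min
Patient B: CrCl = (140 − 77) × 89.3 / (72 × 3.2) = 5625.9 / 230.40 ≈ 24.4 mL/min
|107.3 − 24.4| = 82.9 mL/min

83 mL/min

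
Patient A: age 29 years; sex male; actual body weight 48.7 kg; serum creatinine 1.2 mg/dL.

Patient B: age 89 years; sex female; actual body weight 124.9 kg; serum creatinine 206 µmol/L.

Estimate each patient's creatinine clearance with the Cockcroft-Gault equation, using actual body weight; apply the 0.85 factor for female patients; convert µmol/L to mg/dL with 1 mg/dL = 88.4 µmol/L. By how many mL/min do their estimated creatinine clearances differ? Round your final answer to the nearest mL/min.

30 mL/min

Patient A: CrCl = (140 − 29) × 48.7 / (72 × 1.2) = 5405.7 / 86.40 ≈ 62.6 mL/min
Patient B: SCr = 206 / 88.4 = 2.33 mg/dL
Patient B: CrCl = (140 − 89) × 124.9 / (72 × 2.33) × 0.85 = 6369.9 / 167.76 × 0.85 ≈ 32.3 mL/min
|62.6 − 32.3| = 30.3 mL/min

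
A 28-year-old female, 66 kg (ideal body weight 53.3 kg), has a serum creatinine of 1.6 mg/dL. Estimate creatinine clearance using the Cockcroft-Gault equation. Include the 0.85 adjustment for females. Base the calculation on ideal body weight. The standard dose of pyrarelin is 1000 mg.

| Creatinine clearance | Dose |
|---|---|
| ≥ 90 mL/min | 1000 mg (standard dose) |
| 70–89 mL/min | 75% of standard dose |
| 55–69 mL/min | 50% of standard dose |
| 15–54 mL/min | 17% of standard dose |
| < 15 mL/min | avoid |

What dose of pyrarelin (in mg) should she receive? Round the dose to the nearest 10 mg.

170 mg

CrCl = (140 − 28) × 53.3 / (72 × 1.6) × 0.85 = 5969.6 / 115.20 × 0.85 ≈ 44.0 mL/min
CrCl ≈ 44 mL/min → bracket 15–54 mL/min.
17% of 1000 mg = 170 mg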